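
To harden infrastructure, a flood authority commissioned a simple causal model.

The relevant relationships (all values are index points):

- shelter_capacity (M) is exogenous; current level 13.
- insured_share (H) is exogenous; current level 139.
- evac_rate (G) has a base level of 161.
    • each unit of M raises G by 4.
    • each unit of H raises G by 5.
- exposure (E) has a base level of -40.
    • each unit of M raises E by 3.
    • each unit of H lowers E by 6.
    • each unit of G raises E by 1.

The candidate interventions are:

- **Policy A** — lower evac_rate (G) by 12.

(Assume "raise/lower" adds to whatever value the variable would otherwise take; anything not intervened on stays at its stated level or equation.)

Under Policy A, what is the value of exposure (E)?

61

Policy A (G − 12):
  M = 13
  H = 139
  G = 161 + 4·13 + 5·139 (−12 from intervention) = 896
  E = -40 + 3·13 − 6·139 + 896 = 61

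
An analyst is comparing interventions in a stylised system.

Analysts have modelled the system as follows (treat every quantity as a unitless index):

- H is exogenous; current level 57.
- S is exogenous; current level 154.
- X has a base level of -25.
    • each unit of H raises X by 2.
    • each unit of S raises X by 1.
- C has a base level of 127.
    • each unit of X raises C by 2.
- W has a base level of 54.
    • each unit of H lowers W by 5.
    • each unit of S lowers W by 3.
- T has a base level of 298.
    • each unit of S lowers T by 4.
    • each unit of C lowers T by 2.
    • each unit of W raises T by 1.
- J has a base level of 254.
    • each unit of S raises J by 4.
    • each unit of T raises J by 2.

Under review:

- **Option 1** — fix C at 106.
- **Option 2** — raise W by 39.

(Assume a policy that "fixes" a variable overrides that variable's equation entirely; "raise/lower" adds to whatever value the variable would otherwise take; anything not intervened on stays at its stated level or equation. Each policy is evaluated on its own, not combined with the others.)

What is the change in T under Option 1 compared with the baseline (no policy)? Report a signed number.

Baseline:
  H = 57
  S = 154
  X = -25 + 2·57 + 154 = 243
  C = 127 + 2·243 = 613
  W = 54 − 5·57 − 3·154 = -693
  T = 298 − 4·154 − 2·613 + (-693) = -2237
Option 1 (C := 106):
  H = 57
  S = 154
  X = -25 + 2·57 + 154 = 243
  C = 106
  W = 54 − 5·57 − 3·154 = -693
  T = 298 − 4·154 − 2·106 + (-693) = -1223
Change in T: -1223 − (-2237) = 1014

1014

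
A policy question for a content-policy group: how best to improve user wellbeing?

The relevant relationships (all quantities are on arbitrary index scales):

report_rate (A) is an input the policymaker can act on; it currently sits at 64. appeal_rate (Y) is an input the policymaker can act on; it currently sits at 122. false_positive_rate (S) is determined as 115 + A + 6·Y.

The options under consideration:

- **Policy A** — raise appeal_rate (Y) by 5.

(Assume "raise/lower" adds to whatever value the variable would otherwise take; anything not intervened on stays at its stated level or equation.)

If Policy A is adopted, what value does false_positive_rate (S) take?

Policy A (Y + 5):
  A = 64
  Y = 122 + 5 = 127
  S = 115 + 64 + 6·127 = 941

941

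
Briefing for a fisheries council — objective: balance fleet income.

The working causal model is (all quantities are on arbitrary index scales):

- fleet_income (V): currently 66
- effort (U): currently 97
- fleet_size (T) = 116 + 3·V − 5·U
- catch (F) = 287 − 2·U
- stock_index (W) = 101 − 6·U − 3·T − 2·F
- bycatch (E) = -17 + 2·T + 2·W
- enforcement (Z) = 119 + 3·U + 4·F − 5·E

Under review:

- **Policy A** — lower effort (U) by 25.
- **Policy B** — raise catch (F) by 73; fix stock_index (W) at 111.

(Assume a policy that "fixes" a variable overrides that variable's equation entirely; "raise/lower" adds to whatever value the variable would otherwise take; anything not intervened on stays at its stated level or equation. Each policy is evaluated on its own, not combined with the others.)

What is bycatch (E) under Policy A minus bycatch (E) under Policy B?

-930

Policy A (U − 25):
  V = 66
  U = 97 − 25 = 72
  T = 116 + 3·66 − 5·72 = -46
  F = 287 − 2·72 = 143
  W = 101 − 6·72 − 3·(-46) − 2·143 = -479
  E = -17 + 2·(-46) + 2·(-479) = -1067
Policy B (F + 73, W := 111):
  V = 66
  U = 97
  T = 116 + 3·66 − 5·97 = -171
  F = 287 − 2·97 (+73 from intervention) = 166
  W = 111
  E = -17 + 2·(-171) + 2·111 = -137
E: -1067 − (-137) = -930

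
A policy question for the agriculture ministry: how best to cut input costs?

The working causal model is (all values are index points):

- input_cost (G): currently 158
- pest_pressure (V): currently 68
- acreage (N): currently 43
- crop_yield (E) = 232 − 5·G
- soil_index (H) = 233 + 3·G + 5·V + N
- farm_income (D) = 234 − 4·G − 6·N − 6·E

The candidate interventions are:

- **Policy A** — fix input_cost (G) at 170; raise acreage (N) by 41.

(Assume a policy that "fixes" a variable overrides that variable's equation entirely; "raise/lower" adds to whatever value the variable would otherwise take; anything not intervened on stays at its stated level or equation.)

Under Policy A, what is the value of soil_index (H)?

1167

Policy A (G := 170, N + 41):
  G = 170
  V = 68
  N = 43 + 41 = 84
  H = 233 + 3·170 + 5·68 + 84 = 1167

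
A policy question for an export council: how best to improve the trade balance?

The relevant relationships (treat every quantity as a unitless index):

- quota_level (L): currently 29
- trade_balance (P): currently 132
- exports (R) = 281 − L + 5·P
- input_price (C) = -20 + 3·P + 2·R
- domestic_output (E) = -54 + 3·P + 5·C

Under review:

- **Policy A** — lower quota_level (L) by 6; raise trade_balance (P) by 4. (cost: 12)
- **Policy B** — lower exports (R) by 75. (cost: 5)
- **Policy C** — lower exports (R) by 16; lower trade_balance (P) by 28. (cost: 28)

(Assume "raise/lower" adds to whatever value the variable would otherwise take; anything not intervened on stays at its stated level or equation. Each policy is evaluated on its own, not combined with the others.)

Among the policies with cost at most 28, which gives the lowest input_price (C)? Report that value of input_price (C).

Policy A (L − 6, P + 4):
  L = 29 − 6 = 23
  P = 132 + 4 = 136
  R = 281 − 23 + 5·136 = 938
  C = -20 + 3·136 + 2·938 = 2264
Policy B (R − 75):
  L = 29
  P = 132
  R = 281 − 29 + 5·132 (−75 from intervention) = 837
  C = -20 + 3·132 + 2·837 = 2050
Policy C (R − 16, P − 28):
  L = 29
  P = 132 − 28 = 104
  R = 281 − 29 + 5·104 (−16 from intervention) = 756
  C = -20 + 3·104 + 2·756 = 1804
Comparing — Policy A: C=2264, Policy B: C=2050, Policy C: C=1804. Lowest is 1804 (Policy C).

1804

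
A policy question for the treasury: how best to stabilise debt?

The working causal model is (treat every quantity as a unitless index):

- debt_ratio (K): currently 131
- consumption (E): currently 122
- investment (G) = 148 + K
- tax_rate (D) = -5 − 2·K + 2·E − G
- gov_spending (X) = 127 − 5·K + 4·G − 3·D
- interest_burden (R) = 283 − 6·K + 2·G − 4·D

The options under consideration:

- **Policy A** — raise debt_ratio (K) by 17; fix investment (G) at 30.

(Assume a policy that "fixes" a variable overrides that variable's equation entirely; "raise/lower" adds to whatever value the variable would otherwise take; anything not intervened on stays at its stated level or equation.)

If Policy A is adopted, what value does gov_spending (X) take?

Policy A (K + 17, G := 30):
  K = 131 + 17 = 148
  E = 122
  G = 30
  D = -5 − 2·148 + 2·122 − 30 = -87
  X = 127 − 5·148 + 4·30 − 3·(-87) = -232

-232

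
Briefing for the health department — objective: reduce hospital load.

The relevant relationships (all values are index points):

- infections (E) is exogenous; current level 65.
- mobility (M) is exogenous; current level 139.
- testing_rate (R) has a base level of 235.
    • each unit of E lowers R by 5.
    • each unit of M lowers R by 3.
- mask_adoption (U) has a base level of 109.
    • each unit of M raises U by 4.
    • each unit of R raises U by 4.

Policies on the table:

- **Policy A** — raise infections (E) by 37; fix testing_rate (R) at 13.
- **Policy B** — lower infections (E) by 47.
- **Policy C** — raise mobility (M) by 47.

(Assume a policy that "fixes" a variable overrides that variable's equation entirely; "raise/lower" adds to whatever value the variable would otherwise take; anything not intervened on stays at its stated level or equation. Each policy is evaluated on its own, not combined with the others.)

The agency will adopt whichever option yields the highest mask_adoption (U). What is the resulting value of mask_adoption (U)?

Policy A (E + 37, R := 13):
  E = 65 + 37 = 102
  M = 139
  R = 13
  U = 109 + 4·139 + 4·13 = 717
Policy B (E − 47):
  E = 65 − 47 = 18
  M = 139
  R = 235 − 5·18 − 3·139 = -272
  U = 109 + 4·139 + 4·(-272) = -423
Policy C (M + 47):
  E = 65
  M = 139 + 47 = 186
  R = 235 − 5·65 − 3·186 = -648
  U = 109 + 4·186 + 4·(-648) = -1739
Comparing — Policy A: U=717, Policy B: U=-423, Policy C: U=-1739. Highest is 717 (Policy A).

717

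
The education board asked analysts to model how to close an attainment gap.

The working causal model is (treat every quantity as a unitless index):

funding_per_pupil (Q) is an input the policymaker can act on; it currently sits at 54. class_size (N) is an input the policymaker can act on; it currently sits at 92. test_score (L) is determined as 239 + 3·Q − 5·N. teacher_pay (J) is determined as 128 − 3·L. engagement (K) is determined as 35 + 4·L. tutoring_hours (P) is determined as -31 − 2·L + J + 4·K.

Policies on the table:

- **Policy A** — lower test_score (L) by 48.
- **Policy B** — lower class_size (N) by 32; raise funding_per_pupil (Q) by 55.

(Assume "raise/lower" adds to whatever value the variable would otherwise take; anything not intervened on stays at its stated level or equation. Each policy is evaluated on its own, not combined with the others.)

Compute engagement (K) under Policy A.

Policy A (L − 48):
  Q = 54
  N = 92
  L = 239 + 3·54 − 5·92 (−48 from intervention) = -107
  K = 35 + 4·(-107) = -393

-393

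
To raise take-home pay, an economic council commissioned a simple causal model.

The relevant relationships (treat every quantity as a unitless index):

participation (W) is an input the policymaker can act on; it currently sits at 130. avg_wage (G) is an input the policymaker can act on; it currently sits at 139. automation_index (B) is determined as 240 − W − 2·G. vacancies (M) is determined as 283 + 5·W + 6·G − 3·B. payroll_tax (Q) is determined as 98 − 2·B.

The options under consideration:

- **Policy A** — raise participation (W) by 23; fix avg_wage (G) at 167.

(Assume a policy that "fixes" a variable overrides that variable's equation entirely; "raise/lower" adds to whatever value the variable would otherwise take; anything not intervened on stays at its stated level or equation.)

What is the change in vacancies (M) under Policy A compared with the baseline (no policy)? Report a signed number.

520

Baseline:
  W = 130
  G = 139
  B = 240 − 130 − 2·139 = -168
  M = 283 + 5·130 + 6·139 − 3·(-168) = 2271
Policy A (W + 23, G := 167):
  W = 130 + 23 = 153
  G = 167
  B = 240 − 153 − 2·167 = -247
  M = 283 + 5·153 + 6·167 − 3·(-247) = 2791
Change in M: 2791 − 2271 = 520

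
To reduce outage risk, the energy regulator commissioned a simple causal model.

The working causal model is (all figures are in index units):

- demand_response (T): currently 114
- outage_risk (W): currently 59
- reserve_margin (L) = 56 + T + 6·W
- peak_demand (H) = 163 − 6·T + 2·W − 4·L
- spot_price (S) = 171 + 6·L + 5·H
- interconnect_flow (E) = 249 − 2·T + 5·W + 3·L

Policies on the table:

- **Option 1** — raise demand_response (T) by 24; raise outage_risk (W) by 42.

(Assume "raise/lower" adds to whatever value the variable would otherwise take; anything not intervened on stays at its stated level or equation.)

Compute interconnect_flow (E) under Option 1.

Option 1 (T + 24, W + 42):
  T = 114 + 24 = 138
  W = 59 + 42 = 101
  L = 56 + 138 + 6·101 = 800
  E = 249 − 2·138 + 5·101 + 3·800 = 2878

2878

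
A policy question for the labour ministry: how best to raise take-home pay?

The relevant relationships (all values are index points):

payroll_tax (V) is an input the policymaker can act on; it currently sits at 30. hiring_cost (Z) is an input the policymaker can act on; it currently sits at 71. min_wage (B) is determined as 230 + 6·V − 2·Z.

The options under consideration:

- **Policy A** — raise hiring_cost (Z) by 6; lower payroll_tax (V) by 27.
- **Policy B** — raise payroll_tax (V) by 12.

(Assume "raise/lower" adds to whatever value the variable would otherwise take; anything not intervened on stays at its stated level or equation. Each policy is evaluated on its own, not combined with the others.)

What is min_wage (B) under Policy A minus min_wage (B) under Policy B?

-246

Policy A (Z + 6, V − 27):
  V = 30 − 27 = 3
  Z = 71 + 6 = 77
  B = 230 + 6·3 − 2·77 = 94
Policy B (V + 12):
  V = 30 + 12 = 42
  Z = 71
  B = 230 + 6·42 − 2·71 = 340
B: 94 − 340 = -246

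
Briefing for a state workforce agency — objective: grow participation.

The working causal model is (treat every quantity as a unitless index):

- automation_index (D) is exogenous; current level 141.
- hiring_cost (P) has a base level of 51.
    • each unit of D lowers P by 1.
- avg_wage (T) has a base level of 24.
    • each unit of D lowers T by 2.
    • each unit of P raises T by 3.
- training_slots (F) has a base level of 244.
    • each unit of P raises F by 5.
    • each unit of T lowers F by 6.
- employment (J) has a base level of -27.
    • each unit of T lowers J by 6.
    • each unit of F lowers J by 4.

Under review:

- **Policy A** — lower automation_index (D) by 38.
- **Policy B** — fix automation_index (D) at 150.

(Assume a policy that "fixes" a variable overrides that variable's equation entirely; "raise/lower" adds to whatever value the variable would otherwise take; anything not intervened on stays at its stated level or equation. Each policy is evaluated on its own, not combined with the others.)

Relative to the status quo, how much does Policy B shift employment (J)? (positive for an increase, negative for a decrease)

Baseline:
  D = 141
  P = 51 − 141 = -90
  T = 24 − 2·141 + 3·(-90) = -528
  F = 244 + 5·(-90) − 6·(-528) = 2962
  J = -27 − 6·(-528) − 4·2962 = -8707
Policy B (D := 150):
  D = 150
  P = 51 − 150 = -99
  T = 24 − 2·150 + 3·(-99) = -573
  F = 244 + 5·(-99) − 6·(-573) = 3187
  J = -27 − 6·(-573) − 4·3187 = -9337
Change in J: -9337 − (-8707) = -630

-630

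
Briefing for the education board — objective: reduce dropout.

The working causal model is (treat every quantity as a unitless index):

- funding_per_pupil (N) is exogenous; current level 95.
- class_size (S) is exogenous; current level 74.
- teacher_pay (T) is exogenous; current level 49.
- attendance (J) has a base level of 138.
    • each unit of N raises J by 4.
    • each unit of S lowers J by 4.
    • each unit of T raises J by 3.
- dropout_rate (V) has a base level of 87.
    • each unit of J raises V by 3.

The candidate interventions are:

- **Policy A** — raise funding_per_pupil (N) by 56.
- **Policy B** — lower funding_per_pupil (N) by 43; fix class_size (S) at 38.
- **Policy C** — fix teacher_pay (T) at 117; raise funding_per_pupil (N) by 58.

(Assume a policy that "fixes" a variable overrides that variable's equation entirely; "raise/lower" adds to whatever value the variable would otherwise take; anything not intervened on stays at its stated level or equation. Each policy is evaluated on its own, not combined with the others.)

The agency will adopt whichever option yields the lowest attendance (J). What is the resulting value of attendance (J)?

341

Policy A (N + 56):
  N = 95 + 56 = 151
  S = 74
  T = 49
  J = 138 + 4·151 − 4·74 + 3·49 = 593
Policy B (N − 43, S := 38):
  N = 95 − 43 = 52
  S = 38
  T = 49
  J = 138 + 4·52 − 4·38 + 3·49 = 341
Policy C (T := 117, N + 58):
  N = 95 + 58 = 153
  S = 74
  T = 117
  J = 138 + 4·153 − 4·74 + 3·117 = 805
Comparing — Policy A: J=593, Policy B: J=341, Policy C: J=805. Lowest is 341 (Policy B).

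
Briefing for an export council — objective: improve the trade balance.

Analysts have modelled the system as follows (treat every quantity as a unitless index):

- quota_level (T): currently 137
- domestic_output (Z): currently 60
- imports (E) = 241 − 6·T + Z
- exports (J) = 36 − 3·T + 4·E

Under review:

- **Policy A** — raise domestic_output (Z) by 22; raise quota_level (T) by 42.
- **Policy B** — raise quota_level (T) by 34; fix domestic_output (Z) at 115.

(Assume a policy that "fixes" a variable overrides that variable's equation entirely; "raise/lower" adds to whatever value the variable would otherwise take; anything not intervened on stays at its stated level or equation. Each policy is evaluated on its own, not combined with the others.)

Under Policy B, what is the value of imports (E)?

Policy B (T + 34, Z := 115):
  T = 137 + 34 = 171
  Z = 115
  E = 241 − 6·171 + 115 = -670

-670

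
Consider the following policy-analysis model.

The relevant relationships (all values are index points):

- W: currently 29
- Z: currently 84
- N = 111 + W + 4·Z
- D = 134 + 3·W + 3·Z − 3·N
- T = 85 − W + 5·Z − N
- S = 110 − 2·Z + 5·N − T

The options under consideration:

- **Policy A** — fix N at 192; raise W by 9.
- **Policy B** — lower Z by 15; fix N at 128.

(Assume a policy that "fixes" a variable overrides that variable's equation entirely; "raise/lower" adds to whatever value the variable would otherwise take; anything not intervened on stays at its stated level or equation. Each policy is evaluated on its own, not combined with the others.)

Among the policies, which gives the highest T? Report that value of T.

275

Policy A (N := 192, W + 9):
  W = 29 + 9 = 38
  Z = 84
  N = 192
  T = 85 − 38 + 5·84 − 192 = 275
Policy B (Z − 15, N := 128):
  W = 29
  Z = 84 − 15 = 69
  N = 128
  T = 85 − 29 + 5·69 − 128 = 273
Comparing — Policy A: T=275, Policy B: T=273. Highest is 275 (Policy A).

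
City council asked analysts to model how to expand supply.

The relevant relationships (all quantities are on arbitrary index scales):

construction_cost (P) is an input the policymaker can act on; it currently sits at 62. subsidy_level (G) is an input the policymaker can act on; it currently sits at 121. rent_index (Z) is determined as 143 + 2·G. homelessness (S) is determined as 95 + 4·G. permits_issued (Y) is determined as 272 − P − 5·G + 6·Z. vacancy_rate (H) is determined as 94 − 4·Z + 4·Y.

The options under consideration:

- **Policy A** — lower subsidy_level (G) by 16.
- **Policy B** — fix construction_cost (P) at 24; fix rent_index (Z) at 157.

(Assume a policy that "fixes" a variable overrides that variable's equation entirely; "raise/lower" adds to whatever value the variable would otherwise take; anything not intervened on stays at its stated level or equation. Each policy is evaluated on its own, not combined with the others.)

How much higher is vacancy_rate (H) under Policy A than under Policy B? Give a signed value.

4088

Policy A (G − 16):
  P = 62
  G = 121 − 16 = 105
  Z = 143 + 2·105 = 353
  Y = 272 − 62 − 5·105 + 6·353 = 1803
  H = 94 − 4·353 + 4·1803 = 5894
Policy B (P := 24, Z := 157):
  P = 24
  G = 121
  Z = 157
  Y = 272 − 24 − 5·121 + 6·157 = 585
  H = 94 − 4·157 + 4·585 = 1806
H: 5894 − 1806 = 4088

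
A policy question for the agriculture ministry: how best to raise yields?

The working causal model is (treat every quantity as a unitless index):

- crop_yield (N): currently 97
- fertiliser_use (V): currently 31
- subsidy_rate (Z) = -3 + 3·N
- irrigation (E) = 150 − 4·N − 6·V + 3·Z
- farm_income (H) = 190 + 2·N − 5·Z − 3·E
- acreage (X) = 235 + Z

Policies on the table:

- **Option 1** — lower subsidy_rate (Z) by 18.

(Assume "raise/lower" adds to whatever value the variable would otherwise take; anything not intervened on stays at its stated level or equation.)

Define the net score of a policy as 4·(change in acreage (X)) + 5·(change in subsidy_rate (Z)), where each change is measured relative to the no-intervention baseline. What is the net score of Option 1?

-162

Baseline:
  N = 97
  Z = -3 + 3·97 = 288
  X = 235 + 288 = 523
Option 1 (Z − 18):
  N = 97
  Z = -3 + 3·97 (−18 from intervention) = 270
  X = 235 + 270 = 505
ΔX = 505 − 523 = -18; ΔZ = 270 − 288 = -18
Score = 4·(-18) + 5·(-18) = -162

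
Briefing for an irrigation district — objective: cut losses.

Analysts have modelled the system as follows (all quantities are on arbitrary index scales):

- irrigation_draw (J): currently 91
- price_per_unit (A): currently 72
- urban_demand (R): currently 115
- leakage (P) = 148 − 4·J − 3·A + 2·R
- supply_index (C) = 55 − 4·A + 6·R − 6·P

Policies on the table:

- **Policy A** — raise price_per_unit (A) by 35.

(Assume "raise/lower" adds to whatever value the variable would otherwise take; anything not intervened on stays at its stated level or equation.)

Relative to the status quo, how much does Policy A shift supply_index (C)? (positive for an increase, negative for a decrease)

490

Baseline:
  J = 91
  A = 72
  R = 115
  P = 148 − 4·91 − 3·72 + 2·115 = -202
  C = 55 − 4·72 + 6·115 − 6·(-202) = 1669
Policy A (A + 35):
  J = 91
  A = 72 + 35 = 107
  R = 115
  P = 148 − 4·91 − 3·107 + 2·115 = -307
  C = 55 − 4·107 + 6·115 − 6·(-307) = 2159
Change in C: 2159 − 1669 = 490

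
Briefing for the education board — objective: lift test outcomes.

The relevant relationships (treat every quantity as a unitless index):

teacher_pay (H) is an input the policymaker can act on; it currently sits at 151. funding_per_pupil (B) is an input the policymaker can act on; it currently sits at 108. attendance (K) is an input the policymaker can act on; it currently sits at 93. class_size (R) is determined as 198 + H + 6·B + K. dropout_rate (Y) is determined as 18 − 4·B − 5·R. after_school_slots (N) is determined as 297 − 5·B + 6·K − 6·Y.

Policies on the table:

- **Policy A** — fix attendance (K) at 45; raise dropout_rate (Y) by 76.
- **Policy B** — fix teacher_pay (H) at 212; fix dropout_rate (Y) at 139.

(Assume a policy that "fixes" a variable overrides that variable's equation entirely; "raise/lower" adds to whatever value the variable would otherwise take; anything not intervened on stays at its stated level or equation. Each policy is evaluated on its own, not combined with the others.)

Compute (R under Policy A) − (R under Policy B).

Policy A (K := 45, Y + 76):
  H = 151
  B = 108
  K = 45
  R = 198 + 151 + 6·108 + 45 = 1042
Policy B (H := 212, Y := 139):
  H = 212
  B = 108
  K = 93
  R = 198 + 212 + 6·108 + 93 = 1151
R: 1042 − 1151 = -109

-109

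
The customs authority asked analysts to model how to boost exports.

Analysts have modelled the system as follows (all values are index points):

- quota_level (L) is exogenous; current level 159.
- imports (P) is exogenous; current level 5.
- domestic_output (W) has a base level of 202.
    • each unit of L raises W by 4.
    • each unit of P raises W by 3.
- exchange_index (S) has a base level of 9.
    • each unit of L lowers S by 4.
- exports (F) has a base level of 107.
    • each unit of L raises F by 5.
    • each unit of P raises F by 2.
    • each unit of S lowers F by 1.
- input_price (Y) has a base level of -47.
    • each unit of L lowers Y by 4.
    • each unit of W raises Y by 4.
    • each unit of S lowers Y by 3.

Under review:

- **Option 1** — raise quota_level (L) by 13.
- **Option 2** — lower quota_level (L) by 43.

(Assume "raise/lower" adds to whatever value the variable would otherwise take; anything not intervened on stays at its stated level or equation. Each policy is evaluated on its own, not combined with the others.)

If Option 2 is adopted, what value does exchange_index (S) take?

Option 2 (L − 43):
  L = 159 − 43 = 116
  S = 9 − 4·116 = -455

-455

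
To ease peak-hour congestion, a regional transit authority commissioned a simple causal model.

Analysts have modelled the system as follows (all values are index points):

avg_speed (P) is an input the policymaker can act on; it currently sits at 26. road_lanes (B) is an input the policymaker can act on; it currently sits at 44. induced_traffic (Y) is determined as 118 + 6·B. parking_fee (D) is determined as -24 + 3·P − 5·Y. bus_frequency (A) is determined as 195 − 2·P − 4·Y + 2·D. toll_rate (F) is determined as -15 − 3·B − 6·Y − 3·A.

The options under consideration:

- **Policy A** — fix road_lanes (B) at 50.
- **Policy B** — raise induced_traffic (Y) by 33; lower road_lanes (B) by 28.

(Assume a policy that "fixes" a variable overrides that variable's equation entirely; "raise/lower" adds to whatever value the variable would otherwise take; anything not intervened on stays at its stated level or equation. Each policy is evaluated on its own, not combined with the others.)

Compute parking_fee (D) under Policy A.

-2036

Policy A (B := 50):
  P = 26
  B = 50
  Y = 118 + 6·50 = 418
  D = -24 + 3·26 − 5·418 = -2036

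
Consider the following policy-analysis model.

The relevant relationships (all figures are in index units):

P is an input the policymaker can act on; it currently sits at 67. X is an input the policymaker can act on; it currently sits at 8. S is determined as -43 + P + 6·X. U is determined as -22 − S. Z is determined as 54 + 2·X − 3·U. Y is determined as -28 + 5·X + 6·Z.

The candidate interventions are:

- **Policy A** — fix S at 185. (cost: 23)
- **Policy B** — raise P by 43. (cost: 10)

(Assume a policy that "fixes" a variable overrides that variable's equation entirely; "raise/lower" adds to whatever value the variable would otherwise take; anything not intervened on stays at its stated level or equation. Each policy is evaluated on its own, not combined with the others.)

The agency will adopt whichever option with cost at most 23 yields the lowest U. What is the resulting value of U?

-207

Policy A (S := 185):
  P = 67
  X = 8
  S = 185
  U = -22 − 185 = -207
Policy B (P + 43):
  P = 67 + 43 = 110
  X = 8
  S = -43 + 110 + 6·8 = 115
  U = -22 − 115 = -137
Comparing — Policy A: U=-207, Policy B: U=-137. Lowest is -207 (Policy A).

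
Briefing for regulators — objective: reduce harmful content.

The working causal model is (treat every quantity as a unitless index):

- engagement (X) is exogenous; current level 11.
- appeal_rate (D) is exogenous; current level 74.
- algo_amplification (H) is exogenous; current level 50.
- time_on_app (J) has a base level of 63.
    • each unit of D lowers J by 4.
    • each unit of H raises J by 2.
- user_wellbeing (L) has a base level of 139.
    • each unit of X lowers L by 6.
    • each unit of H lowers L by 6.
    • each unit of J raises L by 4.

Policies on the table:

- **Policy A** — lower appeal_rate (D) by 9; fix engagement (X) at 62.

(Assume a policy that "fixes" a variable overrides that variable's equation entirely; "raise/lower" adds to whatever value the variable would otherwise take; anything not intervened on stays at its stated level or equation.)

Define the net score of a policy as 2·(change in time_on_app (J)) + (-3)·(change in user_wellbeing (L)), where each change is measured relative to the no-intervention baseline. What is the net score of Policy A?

Baseline:
  X = 11
  D = 74
  H = 50
  J = 63 − 4·74 + 2·50 = -133
  L = 139 − 6·11 − 6·50 + 4·(-133) = -759
Policy A (D − 9, X := 62):
  X = 62
  D = 74 − 9 = 65
  H = 50
  J = 63 − 4·65 + 2·50 = -97
  L = 139 − 6·62 − 6·50 + 4·(-97) = -921
ΔJ = -97 − (-133) = 36; ΔL = -921 − (-759) = -162
Score = 2·36 + (-3)·(-162) = 558

558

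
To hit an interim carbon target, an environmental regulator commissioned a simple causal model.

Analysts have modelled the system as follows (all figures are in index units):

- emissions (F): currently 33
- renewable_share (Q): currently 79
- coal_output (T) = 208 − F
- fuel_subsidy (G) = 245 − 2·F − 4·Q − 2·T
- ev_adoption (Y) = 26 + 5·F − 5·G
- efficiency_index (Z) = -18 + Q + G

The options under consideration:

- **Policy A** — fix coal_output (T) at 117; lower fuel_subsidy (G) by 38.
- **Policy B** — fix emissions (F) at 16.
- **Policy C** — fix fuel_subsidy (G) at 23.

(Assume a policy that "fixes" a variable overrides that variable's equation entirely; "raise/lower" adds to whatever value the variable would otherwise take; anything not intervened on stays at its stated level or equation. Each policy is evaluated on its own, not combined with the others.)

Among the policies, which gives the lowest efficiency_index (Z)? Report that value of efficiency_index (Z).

-426

Policy A (T := 117, G − 38):
  F = 33
  Q = 79
  T = 117
  G = 245 − 2·33 − 4·79 − 2·117 (−38 from intervention) = -409
  Z = -18 + 79 + (-409) = -348
Policy B (F := 16):
  F = 16
  Q = 79
  T = 208 − 16 = 192
  G = 245 − 2·16 − 4·79 − 2·192 = -487
  Z = -18 + 79 + (-487) = -426
Policy C (G := 23):
  F = 33
  Q = 79
  T = 208 − 33 = 175
  G = 23
  Z = -18 + 79 + 23 = 84
Comparing — Policy A: Z=-348, Policy B: Z=-426, Policy C: Z=84. Lowest is -426 (Policy B).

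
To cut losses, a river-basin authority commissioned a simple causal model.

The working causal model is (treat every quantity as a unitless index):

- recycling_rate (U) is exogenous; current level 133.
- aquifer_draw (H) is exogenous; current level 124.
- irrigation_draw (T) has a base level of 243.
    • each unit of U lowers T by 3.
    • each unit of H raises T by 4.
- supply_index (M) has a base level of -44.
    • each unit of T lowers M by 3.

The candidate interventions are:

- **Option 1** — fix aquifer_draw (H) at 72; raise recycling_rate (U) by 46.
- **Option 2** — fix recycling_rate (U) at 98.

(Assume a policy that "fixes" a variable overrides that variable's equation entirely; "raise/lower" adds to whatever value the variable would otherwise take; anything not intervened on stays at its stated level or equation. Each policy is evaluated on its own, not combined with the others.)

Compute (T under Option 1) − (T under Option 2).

-451

Option 1 (H := 72, U + 46):
  U = 133 + 46 = 179
  H = 72
  T = 243 − 3·179 + 4·72 = -6
Option 2 (U := 98):
  U = 98
  H = 124
  T = 243 − 3·98 + 4·124 = 445
T: -6 − 445 = -451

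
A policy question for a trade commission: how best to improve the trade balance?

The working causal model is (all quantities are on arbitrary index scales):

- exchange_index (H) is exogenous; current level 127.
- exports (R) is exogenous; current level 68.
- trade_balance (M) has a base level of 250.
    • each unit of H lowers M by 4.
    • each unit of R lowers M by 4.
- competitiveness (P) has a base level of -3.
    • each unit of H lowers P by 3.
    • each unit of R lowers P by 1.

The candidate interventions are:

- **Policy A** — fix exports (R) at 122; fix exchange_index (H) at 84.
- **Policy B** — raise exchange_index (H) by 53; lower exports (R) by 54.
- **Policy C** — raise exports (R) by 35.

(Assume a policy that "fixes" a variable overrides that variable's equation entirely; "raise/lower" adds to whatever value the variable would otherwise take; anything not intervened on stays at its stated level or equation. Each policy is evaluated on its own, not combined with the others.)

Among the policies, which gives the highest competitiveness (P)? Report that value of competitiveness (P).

Policy A (R := 122, H := 84):
  H = 84
  R = 122
  P = -3 − 3·84 − 122 = -377
Policy B (H + 53, R − 54):
  H = 127 + 53 = 180
  R = 68 − 54 = 14
  P = -3 − 3·180 − 14 = -557
Policy C (R + 35):
  H = 127
  R = 68 + 35 = 103
  P = -3 − 3·127 − 103 = -487
Comparing — Policy A: P=-377, Policy B: P=-557, Policy C: P=-487. Highest is -377 (Policy A).

-377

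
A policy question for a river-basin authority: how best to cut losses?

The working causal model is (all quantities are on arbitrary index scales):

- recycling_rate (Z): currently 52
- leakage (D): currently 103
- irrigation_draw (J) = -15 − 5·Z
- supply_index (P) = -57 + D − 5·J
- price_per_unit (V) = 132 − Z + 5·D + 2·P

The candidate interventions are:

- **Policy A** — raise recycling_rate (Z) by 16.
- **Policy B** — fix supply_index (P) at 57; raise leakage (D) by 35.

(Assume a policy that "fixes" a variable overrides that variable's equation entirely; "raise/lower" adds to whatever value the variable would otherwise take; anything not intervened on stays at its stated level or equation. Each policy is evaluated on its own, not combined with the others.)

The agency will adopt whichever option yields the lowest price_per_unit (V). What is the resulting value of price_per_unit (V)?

Policy A (Z + 16):
  Z = 52 + 16 = 68
  D = 103
  J = -15 − 5·68 = -355
  P = -57 + 103 − 5·(-355) = 1821
  V = 132 − 68 + 5·103 + 2·1821 = 4221
Policy B (P := 57, D + 35):
  Z = 52
  D = 103 + 35 = 138
  J = -15 − 5·52 = -275
  P = 57
  V = 132 − 52 + 5·138 + 2·57 = 884
Comparing — Policy A: V=4221, Policy B: V=884. Lowest is 884 (Policy B).

884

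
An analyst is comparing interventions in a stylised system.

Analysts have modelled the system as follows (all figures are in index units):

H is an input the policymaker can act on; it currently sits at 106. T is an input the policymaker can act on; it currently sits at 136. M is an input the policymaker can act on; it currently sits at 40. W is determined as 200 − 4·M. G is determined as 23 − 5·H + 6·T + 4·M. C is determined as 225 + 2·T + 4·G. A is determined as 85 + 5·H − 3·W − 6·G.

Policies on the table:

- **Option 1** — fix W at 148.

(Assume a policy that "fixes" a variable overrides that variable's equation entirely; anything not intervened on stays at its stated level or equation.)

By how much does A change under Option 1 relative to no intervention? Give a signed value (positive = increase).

Baseline:
  H = 106
  T = 136
  M = 40
  W = 200 − 4·40 = 40
  G = 23 − 5·106 + 6·136 + 4·40 = 469
  A = 85 + 5·106 − 3·40 − 6·469 = -2319
Option 1 (W := 148):
  H = 106
  T = 136
  M = 40
  W = 148
  G = 23 − 5·106 + 6·136 + 4·40 = 469
  A = 85 + 5·106 − 3·148 − 6·469 = -2643
Change in A: -2643 − (-2319) = -324

-324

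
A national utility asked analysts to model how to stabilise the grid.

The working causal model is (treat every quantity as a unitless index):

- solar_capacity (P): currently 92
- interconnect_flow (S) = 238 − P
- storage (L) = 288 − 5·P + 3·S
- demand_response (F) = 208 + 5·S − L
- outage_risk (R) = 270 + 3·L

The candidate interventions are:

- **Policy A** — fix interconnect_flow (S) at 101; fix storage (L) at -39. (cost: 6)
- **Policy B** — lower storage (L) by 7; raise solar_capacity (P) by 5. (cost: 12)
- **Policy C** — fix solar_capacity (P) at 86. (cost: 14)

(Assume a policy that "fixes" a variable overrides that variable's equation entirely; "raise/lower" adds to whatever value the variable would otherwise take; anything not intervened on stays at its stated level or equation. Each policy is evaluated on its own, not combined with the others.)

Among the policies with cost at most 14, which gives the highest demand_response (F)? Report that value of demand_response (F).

752

Policy A (S := 101, L := -39):
  P = 92
  S = 101
  L = -39
  F = 208 + 5·101 − (-39) = 752
Policy B (L − 7, P + 5):
  P = 92 + 5 = 97
  S = 238 − 97 = 141
  L = 288 − 5·97 + 3·141 (−7 from intervention) = 219
  F = 208 + 5·141 − 219 = 694
Policy C (P := 86):
  P = 86
  S = 238 − 86 = 152
  L = 288 − 5·86 + 3·152 = 314
  F = 208 + 5·152 − 314 = 654
Comparing — Policy A: F=752, Policy B: F=694, Policy C: F=654. Highest is 752 (Policy A).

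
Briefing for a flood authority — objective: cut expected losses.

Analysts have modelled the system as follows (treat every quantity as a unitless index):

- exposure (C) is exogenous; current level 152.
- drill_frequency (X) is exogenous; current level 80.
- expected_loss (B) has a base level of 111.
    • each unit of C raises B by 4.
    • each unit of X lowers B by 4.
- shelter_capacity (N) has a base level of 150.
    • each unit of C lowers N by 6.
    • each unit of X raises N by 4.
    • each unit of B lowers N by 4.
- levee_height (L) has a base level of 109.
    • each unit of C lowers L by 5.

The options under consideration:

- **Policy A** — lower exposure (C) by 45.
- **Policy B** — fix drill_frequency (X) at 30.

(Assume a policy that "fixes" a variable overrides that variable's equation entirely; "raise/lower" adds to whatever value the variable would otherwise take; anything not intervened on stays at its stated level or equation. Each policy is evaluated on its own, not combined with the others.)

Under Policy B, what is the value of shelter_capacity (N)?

Policy B (X := 30):
  C = 152
  X = 30
  B = 111 + 4·152 − 4·30 = 599
  N = 150 − 6·152 + 4·30 − 4·599 = -3038

-3038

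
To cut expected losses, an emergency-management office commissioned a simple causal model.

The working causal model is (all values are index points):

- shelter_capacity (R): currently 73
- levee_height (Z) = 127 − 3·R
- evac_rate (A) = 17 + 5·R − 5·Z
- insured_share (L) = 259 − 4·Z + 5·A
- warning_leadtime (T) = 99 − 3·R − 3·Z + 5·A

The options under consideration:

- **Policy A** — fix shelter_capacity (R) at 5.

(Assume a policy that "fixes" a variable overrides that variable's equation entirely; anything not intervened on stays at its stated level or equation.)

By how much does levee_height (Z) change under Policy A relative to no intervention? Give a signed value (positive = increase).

204

Baseline:
  R = 73
  Z = 127 − 3·73 = -92
Policy A (R := 5):
  R = 5
  Z = 127 − 3·5 = 112
Change in Z: 112 − (-92) = 204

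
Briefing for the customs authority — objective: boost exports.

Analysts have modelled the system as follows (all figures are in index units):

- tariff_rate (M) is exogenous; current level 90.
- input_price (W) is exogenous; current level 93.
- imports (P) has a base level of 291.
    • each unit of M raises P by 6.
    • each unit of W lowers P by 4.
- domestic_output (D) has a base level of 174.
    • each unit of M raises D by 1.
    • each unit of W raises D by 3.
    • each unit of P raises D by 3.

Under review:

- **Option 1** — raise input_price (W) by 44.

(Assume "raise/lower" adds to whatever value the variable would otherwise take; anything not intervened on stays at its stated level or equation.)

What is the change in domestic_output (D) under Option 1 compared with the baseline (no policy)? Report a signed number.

-396

Baseline:
  M = 90
  W = 93
  P = 291 + 6·90 − 4·93 = 459
  D = 174 + 90 + 3·93 + 3·459 = 1920
Option 1 (W + 44):
  M = 90
  W = 93 + 44 = 137
  P = 291 + 6·90 − 4·137 = 283
  D = 174 + 90 + 3·137 + 3·283 = 1524
Change in D: 1524 − 1920 = -396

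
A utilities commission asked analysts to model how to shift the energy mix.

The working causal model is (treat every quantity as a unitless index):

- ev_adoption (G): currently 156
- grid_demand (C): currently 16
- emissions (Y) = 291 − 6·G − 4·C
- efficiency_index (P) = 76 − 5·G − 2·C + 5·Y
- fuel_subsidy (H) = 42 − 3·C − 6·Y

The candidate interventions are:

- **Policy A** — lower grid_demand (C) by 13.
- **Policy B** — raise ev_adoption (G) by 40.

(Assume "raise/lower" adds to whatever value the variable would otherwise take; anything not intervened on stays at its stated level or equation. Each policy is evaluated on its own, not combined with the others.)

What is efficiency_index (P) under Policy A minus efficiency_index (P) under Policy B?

1686

Policy A (C − 13):
  G = 156
  C = 16 − 13 = 3
  Y = 291 − 6·156 − 4·3 = -657
  P = 76 − 5·156 − 2·3 + 5·(-657) = -3995
Policy B (G + 40):
  G = 156 + 40 = 196
  C = 16
  Y = 291 − 6·196 − 4·16 = -949
  P = 76 − 5·196 − 2·16 + 5·(-949) = -5681
P: -3995 − (-5681) = 1686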